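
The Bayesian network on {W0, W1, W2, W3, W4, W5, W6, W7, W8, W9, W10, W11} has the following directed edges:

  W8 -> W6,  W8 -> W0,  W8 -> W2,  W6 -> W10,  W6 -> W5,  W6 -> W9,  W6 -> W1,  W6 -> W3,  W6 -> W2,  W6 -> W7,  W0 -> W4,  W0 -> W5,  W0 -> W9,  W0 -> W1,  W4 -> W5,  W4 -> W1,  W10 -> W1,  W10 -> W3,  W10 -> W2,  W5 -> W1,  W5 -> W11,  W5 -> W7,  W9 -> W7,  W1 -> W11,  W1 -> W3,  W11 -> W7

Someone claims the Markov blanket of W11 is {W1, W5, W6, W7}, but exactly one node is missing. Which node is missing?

W9

A node's Markov blanket = Pa ∪ Ch ∪ (parents of Ch other than the node itself).
Children of W11: W7.
Parents of W11: W1, W5.
For each child, the remaining parents (spouses of W11):
  W7 also has parents W5, W6, W9.
MB(W11) = {W1, W5, W6, W7, W9}.
Comparing with the claimed set, W9 is missing.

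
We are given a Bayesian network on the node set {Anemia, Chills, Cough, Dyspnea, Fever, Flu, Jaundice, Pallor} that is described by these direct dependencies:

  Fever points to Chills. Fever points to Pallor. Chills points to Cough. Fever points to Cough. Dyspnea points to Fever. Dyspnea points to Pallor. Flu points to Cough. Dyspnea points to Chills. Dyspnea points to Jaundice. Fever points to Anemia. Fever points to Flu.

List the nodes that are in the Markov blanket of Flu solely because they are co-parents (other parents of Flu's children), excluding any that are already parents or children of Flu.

Children of Flu: Cough.
  Cough: Chills, Fever
Excluding nodes already adjacent to Flu (Cough, Fever), the co-parent-only contribution is {Chills}.

{Chills}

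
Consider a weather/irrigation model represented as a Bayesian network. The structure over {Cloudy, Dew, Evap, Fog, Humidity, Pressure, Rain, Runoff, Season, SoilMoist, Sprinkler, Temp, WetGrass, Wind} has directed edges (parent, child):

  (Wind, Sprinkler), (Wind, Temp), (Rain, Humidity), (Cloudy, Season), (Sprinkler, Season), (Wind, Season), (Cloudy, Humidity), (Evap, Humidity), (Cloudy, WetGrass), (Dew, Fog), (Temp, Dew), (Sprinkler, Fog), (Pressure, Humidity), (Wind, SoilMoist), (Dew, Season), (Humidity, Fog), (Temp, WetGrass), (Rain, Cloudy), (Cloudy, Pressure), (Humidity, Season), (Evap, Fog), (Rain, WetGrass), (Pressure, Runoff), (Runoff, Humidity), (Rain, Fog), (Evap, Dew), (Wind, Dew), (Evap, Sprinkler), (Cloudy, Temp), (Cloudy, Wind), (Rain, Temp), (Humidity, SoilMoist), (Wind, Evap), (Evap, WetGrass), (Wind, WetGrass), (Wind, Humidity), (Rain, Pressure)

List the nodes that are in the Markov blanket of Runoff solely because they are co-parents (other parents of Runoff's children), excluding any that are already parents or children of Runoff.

Children of Runoff: Humidity.
  parents(Humidity) \ {Runoff} = {Cloudy, Evap, Pressure, Rain, Wind}.
Excluding nodes already adjacent to Runoff (Humidity, Pressure), the co-parent-only contribution is {Cloudy, Evap, Rain, Wind}.

{Cloudy, Evap, Rain, Wind}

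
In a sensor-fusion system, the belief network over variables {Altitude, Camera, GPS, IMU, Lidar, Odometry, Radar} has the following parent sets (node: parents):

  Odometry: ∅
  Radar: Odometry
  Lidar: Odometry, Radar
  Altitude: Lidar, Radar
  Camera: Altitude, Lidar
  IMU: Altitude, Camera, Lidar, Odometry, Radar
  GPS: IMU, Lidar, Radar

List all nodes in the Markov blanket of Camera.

{Altitude, IMU, Lidar, Odometry, Radar}

A node's Markov blanket = Pa ∪ Ch ∪ (parents of Ch other than the node itself).
Camera has child IMU.
Camera has parents Altitude, Lidar.
Co-parents of Camera (other parents of its children):
  IMU: Altitude, Lidar, Odometry, Radar
So the Markov blanket of Camera is {Altitude, IMU, Lidar, Odometry, Radar}.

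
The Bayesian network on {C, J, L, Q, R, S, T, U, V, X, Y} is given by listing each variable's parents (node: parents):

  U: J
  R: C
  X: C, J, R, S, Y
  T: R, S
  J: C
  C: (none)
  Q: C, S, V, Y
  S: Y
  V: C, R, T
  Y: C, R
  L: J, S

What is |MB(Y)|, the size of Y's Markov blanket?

Parents of Y: C, R.
Y's children: Q, S, X.
Parents of each child, excluding Y:
  S: —
  X: C, J, R, S
  Q: C, S, V
MB(Y) = {C, J, Q, R, S, V, X}, which has 7 nodes.

7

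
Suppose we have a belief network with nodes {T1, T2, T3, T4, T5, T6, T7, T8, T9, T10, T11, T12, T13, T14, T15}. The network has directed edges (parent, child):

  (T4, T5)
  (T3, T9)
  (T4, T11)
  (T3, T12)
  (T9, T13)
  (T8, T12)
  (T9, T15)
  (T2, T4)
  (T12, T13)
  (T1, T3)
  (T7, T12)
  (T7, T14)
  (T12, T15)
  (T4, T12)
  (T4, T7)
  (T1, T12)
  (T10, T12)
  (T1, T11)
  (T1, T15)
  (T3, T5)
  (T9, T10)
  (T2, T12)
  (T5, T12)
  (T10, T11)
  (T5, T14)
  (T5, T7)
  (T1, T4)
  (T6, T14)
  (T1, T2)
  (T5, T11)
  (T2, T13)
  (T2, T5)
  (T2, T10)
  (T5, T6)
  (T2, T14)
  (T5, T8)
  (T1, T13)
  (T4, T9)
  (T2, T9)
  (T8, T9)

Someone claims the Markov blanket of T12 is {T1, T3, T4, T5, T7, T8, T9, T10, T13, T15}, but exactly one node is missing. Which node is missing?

T2

T12 has parents T1, T2, T3, T4, T5, T7, T8, T10.
T12 has children T13, T15.
Parents of each child, excluding T12:
  parents(T13) \ {T12} = {T1, T2, T9}.
  T15 also has parents T1, T9.
MB(T12) = {T1, T2, T3, T4, T5, T7, T8, T9, T10, T13, T15}.
Comparing with the claimed set, T2 is missing.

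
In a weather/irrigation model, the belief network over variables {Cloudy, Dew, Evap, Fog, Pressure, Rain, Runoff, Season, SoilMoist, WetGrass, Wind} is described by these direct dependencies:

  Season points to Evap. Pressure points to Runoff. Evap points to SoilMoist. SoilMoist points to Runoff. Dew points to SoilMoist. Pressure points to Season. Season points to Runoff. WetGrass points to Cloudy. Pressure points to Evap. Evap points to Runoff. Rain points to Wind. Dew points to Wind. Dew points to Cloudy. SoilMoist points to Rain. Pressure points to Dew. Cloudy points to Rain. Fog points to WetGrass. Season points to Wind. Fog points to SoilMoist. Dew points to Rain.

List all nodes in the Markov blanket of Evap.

{Dew, Fog, Pressure, Runoff, Season, SoilMoist}

A node's Markov blanket = Pa ∪ Ch ∪ (parents of Ch other than the node itself).
Evap has children Runoff, SoilMoist.
Evap's parents: Pressure, Season.
Parents of each child, excluding Evap:
  SoilMoist's other parents are Dew, Fog.
  Runoff also has parents Pressure, Season, SoilMoist.
Union: {Pressure, Season} ∪ {Runoff, SoilMoist} ∪ {Dew, Fog, Pressure, Season, SoilMoist} = {Dew, Fog, Pressure, Runoff, Season, SoilMoist}.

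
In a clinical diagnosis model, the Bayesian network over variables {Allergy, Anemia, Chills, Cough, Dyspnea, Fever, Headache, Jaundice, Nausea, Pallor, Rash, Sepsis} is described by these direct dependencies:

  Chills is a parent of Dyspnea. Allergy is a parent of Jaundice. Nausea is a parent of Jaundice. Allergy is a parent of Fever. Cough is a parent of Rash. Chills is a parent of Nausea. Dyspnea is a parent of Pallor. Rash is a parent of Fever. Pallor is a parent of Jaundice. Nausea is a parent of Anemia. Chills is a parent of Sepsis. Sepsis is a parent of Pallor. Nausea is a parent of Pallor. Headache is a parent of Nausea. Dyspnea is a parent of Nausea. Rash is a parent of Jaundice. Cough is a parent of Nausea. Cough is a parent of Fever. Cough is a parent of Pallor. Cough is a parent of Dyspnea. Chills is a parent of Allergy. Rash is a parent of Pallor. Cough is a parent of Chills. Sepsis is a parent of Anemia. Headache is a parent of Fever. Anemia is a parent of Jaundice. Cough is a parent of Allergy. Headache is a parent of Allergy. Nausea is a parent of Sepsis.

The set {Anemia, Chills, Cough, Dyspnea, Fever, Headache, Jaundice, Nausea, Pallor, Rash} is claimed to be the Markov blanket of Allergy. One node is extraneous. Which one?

By definition, MB(Allergy) is built from Allergy's parents, Allergy's children, and the co-parents of Allergy.
Parents of Allergy: Chills, Cough, Headache.
Ch(Allergy) = {Fever, Jaundice}.
Other parents of Allergy's children:
  parents(Fever) \ {Allergy} = {Cough, Headache, Rash}.
  Jaundice also has parents Anemia, Nausea, Pallor, Rash.
MB(Allergy) = {Anemia, Chills, Cough, Fever, Headache, Jaundice, Nausea, Pallor, Rash}.
Dyspnea is neither a parent, child, nor co-parent of Allergy, so it does not belong.

Dyspnea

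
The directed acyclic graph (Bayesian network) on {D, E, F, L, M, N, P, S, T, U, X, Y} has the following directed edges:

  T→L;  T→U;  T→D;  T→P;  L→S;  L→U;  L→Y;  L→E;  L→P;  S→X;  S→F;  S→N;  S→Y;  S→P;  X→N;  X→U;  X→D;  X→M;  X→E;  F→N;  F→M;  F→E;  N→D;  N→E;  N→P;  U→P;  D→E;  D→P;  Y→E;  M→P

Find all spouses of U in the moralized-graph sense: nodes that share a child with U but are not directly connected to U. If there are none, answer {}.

{D, M, N, S}

Children of U: P.
  P's other parents are D, L, M, N, S, T.
Excluding nodes already adjacent to U (L, P, T, X), the co-parent-only contribution is {D, M, N, S}.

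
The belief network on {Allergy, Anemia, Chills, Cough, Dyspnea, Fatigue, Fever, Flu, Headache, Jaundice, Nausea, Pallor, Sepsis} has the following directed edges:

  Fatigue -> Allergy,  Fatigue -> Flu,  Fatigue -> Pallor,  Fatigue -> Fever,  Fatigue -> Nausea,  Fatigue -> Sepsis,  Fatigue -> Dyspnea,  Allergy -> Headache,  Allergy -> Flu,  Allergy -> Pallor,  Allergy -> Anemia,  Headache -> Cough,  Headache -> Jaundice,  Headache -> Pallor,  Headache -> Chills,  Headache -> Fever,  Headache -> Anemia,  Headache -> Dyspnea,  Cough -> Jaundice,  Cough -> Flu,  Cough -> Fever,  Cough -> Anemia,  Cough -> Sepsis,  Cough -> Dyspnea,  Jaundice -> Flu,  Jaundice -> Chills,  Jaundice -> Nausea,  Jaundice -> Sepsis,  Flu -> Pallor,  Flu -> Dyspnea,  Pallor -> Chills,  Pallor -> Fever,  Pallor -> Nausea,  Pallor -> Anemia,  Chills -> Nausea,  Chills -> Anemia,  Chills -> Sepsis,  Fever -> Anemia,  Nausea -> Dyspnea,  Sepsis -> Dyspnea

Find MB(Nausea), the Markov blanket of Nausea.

{Chills, Cough, Dyspnea, Fatigue, Flu, Headache, Jaundice, Pallor, Sepsis}

Recall MB(v) = parents ∪ children ∪ spouses, where spouses are the other parents of v's children.
Pa(Nausea) = {Chills, Fatigue, Jaundice, Pallor}.
Children of Nausea: Dyspnea.
Other parents of Nausea's children:
  Dyspnea: Cough, Fatigue, Flu, Headache, Sepsis
So the Markov blanket of Nausea is {Chills, Cough, Dyspnea, Fatigue, Flu, Headache, Jaundice, Pallor, Sepsis}.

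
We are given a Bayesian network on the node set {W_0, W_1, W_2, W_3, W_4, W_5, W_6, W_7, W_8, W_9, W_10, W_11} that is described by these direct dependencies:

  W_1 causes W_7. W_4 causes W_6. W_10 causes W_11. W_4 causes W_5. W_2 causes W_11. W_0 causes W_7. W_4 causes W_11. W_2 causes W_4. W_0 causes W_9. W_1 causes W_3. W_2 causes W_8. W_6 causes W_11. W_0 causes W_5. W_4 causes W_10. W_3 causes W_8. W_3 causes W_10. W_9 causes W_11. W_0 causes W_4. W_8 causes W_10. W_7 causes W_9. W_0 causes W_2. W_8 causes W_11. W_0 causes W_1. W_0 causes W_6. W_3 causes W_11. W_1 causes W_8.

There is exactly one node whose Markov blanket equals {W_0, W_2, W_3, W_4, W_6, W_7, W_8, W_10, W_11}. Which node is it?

The target node must have every member of {W_0, W_2, W_3, W_4, W_6, W_7, W_8, W_10, W_11} as a parent, child, or co-parent, and no others.
Parents of W_9: W_0, W_7; children: W_11; co-parents: W_2, W_3, W_4, W_6, W_8, W_10.
These exactly cover the given set, so the node is W_9.

W_9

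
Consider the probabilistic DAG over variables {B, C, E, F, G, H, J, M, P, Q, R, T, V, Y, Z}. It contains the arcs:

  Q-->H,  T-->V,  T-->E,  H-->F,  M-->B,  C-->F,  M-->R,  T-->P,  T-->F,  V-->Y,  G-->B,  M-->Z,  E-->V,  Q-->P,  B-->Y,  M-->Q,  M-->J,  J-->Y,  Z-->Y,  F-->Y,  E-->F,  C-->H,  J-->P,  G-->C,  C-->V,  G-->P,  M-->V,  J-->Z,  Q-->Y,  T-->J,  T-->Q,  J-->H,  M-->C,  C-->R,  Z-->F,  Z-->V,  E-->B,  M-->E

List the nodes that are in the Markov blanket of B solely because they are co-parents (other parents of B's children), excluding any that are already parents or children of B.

{F, J, Q, V, Z}

Children of B: Y.
  Y also has parents F, J, Q, V, Z.
Excluding nodes already adjacent to B (E, G, M, Y), the co-parent-only contribution is {F, J, Q, V, Z}.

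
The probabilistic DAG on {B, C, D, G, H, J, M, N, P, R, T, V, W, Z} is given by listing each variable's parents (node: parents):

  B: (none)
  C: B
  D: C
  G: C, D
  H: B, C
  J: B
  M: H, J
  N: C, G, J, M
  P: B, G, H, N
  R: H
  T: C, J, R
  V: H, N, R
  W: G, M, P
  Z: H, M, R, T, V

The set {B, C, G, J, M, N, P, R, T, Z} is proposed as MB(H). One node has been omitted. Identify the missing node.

By definition, MB(H) is built from H's parents, H's children, and the co-parents of H.
Children of H: M, P, R, V, Z.
H's parents: B, C.
Parents of each child, excluding H:
  M: J
  P: B, G, N
  R: —
  V: N, R
  Z: M, R, T, V
MB(H) = {B, C, G, J, M, N, P, R, T, V, Z}.
Comparing with the claimed set, V is missing.

V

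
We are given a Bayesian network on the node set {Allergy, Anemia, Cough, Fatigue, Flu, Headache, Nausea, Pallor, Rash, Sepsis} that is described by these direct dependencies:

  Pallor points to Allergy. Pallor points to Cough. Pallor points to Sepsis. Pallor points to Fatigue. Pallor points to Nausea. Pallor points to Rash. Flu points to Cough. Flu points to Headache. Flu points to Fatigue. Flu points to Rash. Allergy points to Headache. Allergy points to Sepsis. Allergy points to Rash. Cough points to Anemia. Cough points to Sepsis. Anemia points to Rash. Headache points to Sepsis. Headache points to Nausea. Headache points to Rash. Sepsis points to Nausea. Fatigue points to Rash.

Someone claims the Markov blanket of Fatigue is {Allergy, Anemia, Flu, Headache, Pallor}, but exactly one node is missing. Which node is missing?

Rash

By definition, MB(Fatigue) is built from Fatigue's parents, Fatigue's children, and the co-parents of Fatigue.
Fatigue's parents: Flu, Pallor.
Children of Fatigue: Rash.
Other parents of Fatigue's children:
  Rash: Allergy, Anemia, Flu, Headache, Pallor
MB(Fatigue) = {Allergy, Anemia, Flu, Headache, Pallor, Rash}.
Comparing with the claimed set, Rash is missing.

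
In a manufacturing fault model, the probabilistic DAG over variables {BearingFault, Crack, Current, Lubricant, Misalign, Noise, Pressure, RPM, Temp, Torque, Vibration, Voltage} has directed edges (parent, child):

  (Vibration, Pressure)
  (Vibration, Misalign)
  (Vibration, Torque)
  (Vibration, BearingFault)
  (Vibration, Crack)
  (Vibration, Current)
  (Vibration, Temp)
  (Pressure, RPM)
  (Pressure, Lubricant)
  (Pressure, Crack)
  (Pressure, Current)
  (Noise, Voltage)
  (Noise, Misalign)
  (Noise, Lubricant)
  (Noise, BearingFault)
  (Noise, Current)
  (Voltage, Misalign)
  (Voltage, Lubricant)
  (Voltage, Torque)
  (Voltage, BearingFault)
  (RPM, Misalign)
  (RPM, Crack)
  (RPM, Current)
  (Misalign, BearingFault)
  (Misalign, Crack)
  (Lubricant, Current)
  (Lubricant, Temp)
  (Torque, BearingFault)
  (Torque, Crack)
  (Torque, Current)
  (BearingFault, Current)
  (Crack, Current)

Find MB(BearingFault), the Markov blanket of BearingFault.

{Crack, Current, Lubricant, Misalign, Noise, Pressure, RPM, Torque, Vibration, Voltage}

By definition, MB(BearingFault) is built from BearingFault's parents, BearingFault's children, and the co-parents of BearingFault.
Parents of BearingFault: Misalign, Noise, Torque, Vibration, Voltage.
Ch(BearingFault) = {Current}.
Other parents of BearingFault's children:
  Current also has parents Crack, Lubricant, Noise, Pressure, RPM, Torque, Vibration.
MB(BearingFault) = {Crack, Current, Lubricant, Misalign, Noise, Pressure, RPM, Torque, Vibration, Voltage}.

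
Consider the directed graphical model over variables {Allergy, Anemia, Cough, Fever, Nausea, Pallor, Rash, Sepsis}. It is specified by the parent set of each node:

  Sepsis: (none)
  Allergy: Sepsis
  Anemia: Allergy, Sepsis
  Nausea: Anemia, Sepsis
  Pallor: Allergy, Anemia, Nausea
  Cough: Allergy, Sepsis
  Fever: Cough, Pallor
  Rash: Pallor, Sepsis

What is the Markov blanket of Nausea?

{Allergy, Anemia, Pallor, Sepsis}

Ch(Nausea) = {Pallor}.
Nausea's parents: Anemia, Sepsis.
Co-parents of Nausea (other parents of its children):
  Pallor: Allergy, Anemia
So the Markov blanket of Nausea is {Allergy, Anemia, Pallor, Sepsis}.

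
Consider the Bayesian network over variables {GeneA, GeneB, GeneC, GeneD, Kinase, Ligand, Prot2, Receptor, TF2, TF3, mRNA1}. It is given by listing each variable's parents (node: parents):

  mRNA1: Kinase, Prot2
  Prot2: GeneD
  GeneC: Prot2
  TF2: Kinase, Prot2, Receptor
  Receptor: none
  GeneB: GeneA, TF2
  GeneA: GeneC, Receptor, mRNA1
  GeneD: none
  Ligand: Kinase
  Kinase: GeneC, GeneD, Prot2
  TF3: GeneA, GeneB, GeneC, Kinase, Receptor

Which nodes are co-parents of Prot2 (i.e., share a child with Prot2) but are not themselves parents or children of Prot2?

Children of Prot2: GeneC, Kinase, TF2, mRNA1.
  GeneC: —
  Kinase: GeneC, GeneD
  TF2: Kinase, Receptor
  mRNA1: Kinase
Excluding nodes already adjacent to Prot2 (GeneC, GeneD, Kinase, TF2, mRNA1), the co-parent-only contribution is {Receptor}.

{Receptor}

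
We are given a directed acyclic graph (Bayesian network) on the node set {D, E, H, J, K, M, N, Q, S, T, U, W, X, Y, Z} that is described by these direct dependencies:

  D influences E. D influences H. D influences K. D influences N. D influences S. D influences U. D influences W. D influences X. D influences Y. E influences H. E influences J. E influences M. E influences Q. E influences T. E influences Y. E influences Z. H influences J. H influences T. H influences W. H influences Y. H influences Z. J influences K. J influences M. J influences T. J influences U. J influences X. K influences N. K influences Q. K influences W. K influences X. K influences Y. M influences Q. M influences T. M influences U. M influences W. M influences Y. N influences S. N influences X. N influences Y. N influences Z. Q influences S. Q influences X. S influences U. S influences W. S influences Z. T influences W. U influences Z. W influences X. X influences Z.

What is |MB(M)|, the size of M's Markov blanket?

12

By definition, MB(M) is built from M's parents, M's children, and the co-parents of M.
M's children: Q, T, U, W, Y.
Pa(M) = {E, J}.
Parents of each child, excluding M:
  Q: E, K
  T: E, H, J
  U: D, J, S
  W: D, H, K, S, T
  Y: D, E, H, K, N
MB(M) = {D, E, H, J, K, N, Q, S, T, U, W, Y}, which has 12 nodes.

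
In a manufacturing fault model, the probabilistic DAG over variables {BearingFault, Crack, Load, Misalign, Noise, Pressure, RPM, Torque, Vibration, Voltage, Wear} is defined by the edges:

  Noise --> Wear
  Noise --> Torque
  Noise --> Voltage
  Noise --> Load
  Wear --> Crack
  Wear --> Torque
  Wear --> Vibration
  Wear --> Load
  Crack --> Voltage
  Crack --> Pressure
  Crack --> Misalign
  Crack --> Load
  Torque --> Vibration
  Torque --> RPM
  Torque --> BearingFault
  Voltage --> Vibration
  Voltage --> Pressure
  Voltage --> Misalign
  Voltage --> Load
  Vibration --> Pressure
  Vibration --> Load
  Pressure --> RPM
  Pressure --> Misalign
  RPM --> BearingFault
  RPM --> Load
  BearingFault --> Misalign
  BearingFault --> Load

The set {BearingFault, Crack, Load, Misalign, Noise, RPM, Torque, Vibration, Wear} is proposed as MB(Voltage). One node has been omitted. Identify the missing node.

Pressure

Recall MB(v) = parents ∪ children ∪ spouses, where spouses are the other parents of v's children.
Voltage's parents: Crack, Noise.
Voltage has children Load, Misalign, Pressure, Vibration.
Parents of each child, excluding Voltage:
  Vibration also has parents Torque, Wear.
  Pressure's other parents are Crack, Vibration.
  Misalign also has parents BearingFault, Crack, Pressure.
  Load's other parents are BearingFault, Crack, Noise, RPM, Vibration, Wear.
MB(Voltage) = {BearingFault, Crack, Load, Misalign, Noise, Pressure, RPM, Torque, Vibration, Wear}.
Comparing with the claimed set, Pressure is missing.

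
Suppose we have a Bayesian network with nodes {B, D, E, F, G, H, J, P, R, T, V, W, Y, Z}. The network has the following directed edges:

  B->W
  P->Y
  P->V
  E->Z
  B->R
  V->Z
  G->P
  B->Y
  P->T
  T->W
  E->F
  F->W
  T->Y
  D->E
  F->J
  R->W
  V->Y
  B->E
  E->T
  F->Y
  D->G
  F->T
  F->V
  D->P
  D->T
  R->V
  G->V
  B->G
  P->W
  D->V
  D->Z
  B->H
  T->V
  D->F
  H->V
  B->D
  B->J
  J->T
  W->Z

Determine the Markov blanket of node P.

The Markov blanket of a node is its parents, its children, and the other parents of its children.
Parents of P: D, G.
Children of P: T, V, W, Y.
For each child, the remaining parents (spouses of P):
  T also has parents D, E, F, J.
  parents(V) \ {P} = {D, F, G, H, R, T}.
  W also has parents B, F, R, T.
  parents(Y) \ {P} = {B, F, T, V}.
Union: {D, G} ∪ {T, V, W, Y} ∪ {B, D, E, F, G, H, J, R, T, V} = {B, D, E, F, G, H, J, R, T, V, W, Y}.

{B, D, E, F, G, H, J, R, T, V, W, Y}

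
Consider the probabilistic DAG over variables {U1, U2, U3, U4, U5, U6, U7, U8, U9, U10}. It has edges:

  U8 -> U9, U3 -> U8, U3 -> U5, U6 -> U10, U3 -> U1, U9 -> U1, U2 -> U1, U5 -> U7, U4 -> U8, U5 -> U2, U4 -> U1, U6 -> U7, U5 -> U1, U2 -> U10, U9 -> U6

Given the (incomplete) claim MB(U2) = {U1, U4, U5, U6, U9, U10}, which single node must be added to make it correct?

U3

U2's parents: U5.
U2's children: U1, U10.
For each child, the remaining parents (spouses of U2):
  parents(U10) \ {U2} = {U6}.
  parents(U1) \ {U2} = {U3, U4, U5, U9}.
MB(U2) = {U1, U3, U4, U5, U6, U9, U10}.
Comparing with the claimed set, U3 is missing.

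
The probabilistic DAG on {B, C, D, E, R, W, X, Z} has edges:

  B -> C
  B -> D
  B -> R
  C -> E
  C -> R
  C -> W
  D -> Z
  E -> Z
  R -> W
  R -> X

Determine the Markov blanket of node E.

{C, D, Z}

E's parents: C.
E has child Z.
For each child, the remaining parents (spouses of E):
  parents(Z) \ {E} = {D}.
MB(E) = {C, D, Z}.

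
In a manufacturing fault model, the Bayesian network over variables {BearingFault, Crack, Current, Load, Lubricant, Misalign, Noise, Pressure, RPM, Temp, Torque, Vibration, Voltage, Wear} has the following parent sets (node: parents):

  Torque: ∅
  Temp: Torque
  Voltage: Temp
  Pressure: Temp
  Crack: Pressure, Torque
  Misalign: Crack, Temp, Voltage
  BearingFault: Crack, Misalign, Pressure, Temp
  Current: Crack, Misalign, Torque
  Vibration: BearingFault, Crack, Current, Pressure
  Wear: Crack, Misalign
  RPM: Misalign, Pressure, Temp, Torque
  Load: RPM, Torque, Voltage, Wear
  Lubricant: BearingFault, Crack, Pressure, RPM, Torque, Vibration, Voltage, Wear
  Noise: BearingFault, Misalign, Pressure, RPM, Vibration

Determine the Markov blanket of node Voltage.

Recall MB(v) = parents ∪ children ∪ spouses, where spouses are the other parents of v's children.
Parents of Voltage: Temp.
Voltage has children Load, Lubricant, Misalign.
Co-parents of Voltage (other parents of its children):
  Misalign's other parents are Crack, Temp.
  parents(Load) \ {Voltage} = {RPM, Torque, Wear}.
  Lubricant's other parents are BearingFault, Crack, Pressure, RPM, Torque, Vibration, Wear.
MB(Voltage) = {BearingFault, Crack, Load, Lubricant, Misalign, Pressure, RPM, Temp, Torque, Vibration, Wear}.

{BearingFault, Crack, Load, Lubricant, Misalign, Pressure, RPM, Temp, Torque, Vibration, Wear}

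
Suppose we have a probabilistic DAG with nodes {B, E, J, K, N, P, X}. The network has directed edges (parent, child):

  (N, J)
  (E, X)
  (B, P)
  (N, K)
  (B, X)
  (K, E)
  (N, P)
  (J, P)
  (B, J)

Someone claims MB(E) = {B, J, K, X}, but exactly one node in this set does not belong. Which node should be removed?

E has child X.
E's parents: K.
Other parents of E's children:
  X: B
MB(E) = {B, K, X}.
J is neither a parent, child, nor co-parent of E, so it does not belong.

J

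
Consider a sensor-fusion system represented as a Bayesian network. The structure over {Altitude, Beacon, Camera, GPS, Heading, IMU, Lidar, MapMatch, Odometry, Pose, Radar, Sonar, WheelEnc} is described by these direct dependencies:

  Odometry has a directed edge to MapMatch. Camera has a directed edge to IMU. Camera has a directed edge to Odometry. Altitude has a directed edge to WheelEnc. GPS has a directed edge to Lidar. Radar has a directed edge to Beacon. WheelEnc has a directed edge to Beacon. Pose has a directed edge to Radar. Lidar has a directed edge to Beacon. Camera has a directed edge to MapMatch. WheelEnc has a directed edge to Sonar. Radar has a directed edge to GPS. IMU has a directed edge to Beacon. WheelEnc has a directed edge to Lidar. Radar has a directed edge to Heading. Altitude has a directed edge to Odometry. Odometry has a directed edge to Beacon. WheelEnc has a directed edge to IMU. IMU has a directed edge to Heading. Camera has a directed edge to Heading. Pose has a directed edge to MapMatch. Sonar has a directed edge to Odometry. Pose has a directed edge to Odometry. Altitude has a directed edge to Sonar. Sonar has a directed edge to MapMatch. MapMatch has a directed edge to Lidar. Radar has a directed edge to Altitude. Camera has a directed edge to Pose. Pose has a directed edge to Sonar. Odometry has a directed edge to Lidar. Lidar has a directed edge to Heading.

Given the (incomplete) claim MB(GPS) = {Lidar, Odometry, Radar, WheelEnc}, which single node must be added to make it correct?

MapMatch

A node's Markov blanket = Pa ∪ Ch ∪ (parents of Ch other than the node itself).
Children of GPS: Lidar.
Parents of GPS: Radar.
Other parents of GPS's children:
  Lidar: MapMatch, Odometry, WheelEnc
MB(GPS) = {Lidar, MapMatch, Odometry, Radar, WheelEnc}.
Comparing with the claimed set, MapMatch is missing.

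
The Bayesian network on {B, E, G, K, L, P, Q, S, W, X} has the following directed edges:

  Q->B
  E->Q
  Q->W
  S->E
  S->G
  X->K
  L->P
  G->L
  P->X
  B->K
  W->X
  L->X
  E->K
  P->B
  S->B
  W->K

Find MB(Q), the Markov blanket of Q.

{B, E, P, S, W}

Recall MB(v) = parents ∪ children ∪ spouses, where spouses are the other parents of v's children.
Pa(Q) = {E}.
Q has children B, W.
Other parents of Q's children:
  W: no additional parents.
  B's other parents are P, S.
So the Markov blanket of Q is {B, E, P, S, W}.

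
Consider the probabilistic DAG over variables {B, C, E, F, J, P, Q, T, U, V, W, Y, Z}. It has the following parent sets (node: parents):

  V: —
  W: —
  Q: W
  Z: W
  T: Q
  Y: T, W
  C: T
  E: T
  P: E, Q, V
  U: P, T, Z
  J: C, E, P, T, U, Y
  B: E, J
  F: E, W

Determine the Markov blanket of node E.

{B, C, F, J, P, Q, T, U, V, W, Y}

E's children: B, F, J, P.
E's parents: T.
Parents of each child, excluding E:
  P's other parents are Q, V.
  J's other parents are C, P, T, U, Y.
  B also has parent J.
  parents(F) \ {E} = {W}.
Union: {T} ∪ {B, F, J, P} ∪ {C, J, P, Q, T, U, V, W, Y} = {B, C, F, J, P, Q, T, U, V, W, Y}.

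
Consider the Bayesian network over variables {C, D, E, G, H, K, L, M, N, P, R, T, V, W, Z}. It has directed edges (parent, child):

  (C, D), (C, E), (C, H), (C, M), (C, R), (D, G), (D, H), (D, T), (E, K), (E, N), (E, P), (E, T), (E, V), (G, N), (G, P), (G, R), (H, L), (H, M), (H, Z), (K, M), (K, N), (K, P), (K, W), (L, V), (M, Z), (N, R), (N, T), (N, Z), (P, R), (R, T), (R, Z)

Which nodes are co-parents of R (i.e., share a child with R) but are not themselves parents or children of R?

{D, E, H, M}

Children of R: T, Z.
  T: D, E, N
  Z: H, M, N
Excluding nodes already adjacent to R (C, G, N, P, T, Z), the co-parent-only contribution is {D, E, H, M}.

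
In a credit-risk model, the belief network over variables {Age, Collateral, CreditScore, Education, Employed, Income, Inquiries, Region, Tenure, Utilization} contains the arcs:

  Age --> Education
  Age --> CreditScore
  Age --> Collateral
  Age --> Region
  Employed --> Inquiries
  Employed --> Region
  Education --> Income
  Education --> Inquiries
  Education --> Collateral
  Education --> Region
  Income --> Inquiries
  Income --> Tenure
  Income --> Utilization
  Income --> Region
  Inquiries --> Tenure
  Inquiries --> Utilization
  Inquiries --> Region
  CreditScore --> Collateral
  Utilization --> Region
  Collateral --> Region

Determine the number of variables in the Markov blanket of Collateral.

Collateral has child Region.
Parents of Collateral: Age, CreditScore, Education.
Other parents of Collateral's children:
  Region: Age, Education, Employed, Income, Inquiries, Utilization
MB(Collateral) = {Age, CreditScore, Education, Employed, Income, Inquiries, Region, Utilization}, which has 8 nodes.

8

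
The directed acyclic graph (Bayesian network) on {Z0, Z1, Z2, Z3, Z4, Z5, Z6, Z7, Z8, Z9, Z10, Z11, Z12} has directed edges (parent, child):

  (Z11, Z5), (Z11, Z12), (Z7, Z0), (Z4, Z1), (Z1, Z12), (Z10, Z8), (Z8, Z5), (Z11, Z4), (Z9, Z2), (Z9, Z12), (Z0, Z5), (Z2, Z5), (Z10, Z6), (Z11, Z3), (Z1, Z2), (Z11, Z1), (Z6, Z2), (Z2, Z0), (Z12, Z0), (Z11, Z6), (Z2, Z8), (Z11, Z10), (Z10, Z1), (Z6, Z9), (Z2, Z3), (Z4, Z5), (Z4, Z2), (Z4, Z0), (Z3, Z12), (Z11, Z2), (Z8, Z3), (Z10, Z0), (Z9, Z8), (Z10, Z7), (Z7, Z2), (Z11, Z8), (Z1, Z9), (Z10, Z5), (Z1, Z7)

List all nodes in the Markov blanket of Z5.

The Markov blanket of a node is its parents, its children, and the other parents of its children.
Z5's parents: Z0, Z2, Z4, Z8, Z10, Z11.
Z5 has no children.
Z5 has no children, so there are no co-parents.
So the Markov blanket of Z5 is {Z0, Z2, Z4, Z8, Z10, Z11}.

{Z0, Z2, Z4, Z8, Z10, Z11}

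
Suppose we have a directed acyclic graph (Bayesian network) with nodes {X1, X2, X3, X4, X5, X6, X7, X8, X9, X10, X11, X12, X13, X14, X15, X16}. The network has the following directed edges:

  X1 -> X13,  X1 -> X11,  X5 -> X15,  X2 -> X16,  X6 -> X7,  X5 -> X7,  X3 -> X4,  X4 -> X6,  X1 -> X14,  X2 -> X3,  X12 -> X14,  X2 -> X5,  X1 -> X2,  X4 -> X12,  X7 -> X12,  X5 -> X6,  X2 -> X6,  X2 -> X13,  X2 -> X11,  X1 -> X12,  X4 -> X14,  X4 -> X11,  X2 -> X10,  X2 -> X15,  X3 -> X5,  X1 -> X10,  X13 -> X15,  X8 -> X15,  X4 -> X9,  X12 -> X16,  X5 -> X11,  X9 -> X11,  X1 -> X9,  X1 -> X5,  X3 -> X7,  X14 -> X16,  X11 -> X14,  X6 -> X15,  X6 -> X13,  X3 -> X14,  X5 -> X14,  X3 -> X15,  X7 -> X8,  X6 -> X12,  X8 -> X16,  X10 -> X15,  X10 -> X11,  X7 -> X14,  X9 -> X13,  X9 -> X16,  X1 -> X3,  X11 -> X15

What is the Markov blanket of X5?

X5's parents: X1, X2, X3.
Ch(X5) = {X6, X7, X11, X14, X15}.
Other parents of X5's children:
  X6 also has parents X2, X4.
  X7's other parents are X3, X6.
  X11's other parents are X1, X2, X4, X9, X10.
  parents(X14) \ {X5} = {X1, X3, X4, X7, X11, X12}.
  X15 also has parents X2, X3, X6, X8, X10, X11, X13.
So the Markov blanket of X5 is {X1, X2, X3, X4, X6, X7, X8, X9, X10, X11, X12, X13, X14, X15}.

{X1, X2, X3, X4, X6, X7, X8, X9, X10, X11, X12, X13, X14, X15}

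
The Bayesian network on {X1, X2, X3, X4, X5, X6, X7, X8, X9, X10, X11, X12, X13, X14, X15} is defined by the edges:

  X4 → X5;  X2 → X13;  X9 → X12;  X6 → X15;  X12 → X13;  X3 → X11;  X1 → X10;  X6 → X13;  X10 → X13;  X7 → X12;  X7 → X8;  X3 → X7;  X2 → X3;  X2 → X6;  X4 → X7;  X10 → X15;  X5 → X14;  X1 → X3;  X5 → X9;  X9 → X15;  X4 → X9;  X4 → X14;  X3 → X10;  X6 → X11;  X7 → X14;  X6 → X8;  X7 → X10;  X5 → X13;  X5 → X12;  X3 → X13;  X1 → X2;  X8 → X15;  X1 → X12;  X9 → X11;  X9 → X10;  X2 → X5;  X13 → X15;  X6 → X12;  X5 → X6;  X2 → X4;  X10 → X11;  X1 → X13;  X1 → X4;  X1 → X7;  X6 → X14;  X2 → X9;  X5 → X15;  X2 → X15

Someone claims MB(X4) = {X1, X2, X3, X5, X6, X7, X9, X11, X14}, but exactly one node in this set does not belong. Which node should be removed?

X11

X4 has children X5, X7, X9, X14.
X4's parents: X1, X2.
Parents of each child, excluding X4:
  parents(X5) \ {X4} = {X2}.
  X7 also has parents X1, X3.
  parents(X9) \ {X4} = {X2, X5}.
  X14's other parents are X5, X6, X7.
MB(X4) = {X1, X2, X3, X5, X6, X7, X9, X14}.
X11 is neither a parent, child, nor co-parent of X4, so it does not belong.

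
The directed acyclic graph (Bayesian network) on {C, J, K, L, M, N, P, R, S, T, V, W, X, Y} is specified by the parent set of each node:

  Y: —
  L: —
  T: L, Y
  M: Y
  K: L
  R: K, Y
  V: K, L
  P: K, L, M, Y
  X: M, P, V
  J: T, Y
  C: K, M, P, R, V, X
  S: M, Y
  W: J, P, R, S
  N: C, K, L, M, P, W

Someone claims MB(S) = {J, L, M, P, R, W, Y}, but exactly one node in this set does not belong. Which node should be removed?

S's parents: M, Y.
Ch(S) = {W}.
Parents of each child, excluding S:
  W's other parents are J, P, R.
MB(S) = {J, M, P, R, W, Y}.
L is neither a parent, child, nor co-parent of S, so it does not belong.

L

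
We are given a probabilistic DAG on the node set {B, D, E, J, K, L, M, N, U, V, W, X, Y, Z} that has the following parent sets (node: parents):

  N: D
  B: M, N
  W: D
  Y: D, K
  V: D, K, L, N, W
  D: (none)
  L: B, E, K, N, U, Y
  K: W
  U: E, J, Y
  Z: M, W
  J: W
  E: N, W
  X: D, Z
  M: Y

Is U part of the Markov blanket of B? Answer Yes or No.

Yes

U is a co-parent of B: both are parents of L.
So U ∈ MB(B).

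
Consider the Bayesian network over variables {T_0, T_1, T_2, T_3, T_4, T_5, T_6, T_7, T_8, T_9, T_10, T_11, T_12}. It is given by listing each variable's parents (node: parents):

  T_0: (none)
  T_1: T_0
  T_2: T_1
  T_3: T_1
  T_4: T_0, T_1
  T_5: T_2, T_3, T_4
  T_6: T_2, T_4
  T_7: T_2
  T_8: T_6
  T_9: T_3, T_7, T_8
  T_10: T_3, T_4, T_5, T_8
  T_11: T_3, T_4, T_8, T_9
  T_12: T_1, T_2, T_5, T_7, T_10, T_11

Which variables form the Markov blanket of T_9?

T_9's parents: T_3, T_7, T_8.
Children of T_9: T_11.
For each child, the remaining parents (spouses of T_9):
  parents(T_11) \ {T_9} = {T_3, T_4, T_8}.
So the Markov blanket of T_9 is {T_3, T_4, T_7, T_8, T_11}.

{T_3, T_4, T_7, T_8, T_11}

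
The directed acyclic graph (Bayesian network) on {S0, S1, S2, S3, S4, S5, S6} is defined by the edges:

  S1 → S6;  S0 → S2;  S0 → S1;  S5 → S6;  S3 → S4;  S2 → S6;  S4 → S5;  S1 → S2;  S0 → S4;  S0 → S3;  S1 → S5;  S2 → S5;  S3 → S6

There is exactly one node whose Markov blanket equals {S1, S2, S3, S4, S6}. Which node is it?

The target node must have every member of {S1, S2, S3, S4, S6} as a parent, child, or co-parent, and no others.
Parents of S5: S1, S2, S4; children: S6; co-parents: S1, S2, S3.
These exactly cover the given set, so the node is S5.

S5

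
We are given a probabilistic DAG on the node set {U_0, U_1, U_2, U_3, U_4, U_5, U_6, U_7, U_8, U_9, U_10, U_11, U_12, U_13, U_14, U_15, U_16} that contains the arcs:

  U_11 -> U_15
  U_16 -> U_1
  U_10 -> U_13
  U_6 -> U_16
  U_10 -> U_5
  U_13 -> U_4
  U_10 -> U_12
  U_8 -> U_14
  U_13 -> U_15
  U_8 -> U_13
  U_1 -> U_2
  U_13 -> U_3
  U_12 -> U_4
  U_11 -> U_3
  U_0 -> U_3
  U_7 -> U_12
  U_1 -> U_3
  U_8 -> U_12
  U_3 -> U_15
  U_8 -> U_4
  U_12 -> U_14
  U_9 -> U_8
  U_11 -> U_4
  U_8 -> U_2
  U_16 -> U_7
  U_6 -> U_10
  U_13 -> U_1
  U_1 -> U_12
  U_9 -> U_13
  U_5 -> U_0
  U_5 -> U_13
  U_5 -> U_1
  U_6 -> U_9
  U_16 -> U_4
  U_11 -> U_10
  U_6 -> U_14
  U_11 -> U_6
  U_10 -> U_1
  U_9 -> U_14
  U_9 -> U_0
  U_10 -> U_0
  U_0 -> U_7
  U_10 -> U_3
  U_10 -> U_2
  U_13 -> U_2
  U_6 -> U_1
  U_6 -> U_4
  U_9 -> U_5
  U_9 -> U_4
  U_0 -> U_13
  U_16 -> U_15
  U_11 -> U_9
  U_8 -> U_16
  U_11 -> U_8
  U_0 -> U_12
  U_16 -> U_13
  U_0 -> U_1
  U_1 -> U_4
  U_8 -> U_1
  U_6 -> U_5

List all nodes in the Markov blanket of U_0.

Recall MB(v) = parents ∪ children ∪ spouses, where spouses are the other parents of v's children.
Pa(U_0) = {U_5, U_9, U_10}.
U_0's children: U_1, U_3, U_7, U_12, U_13.
Co-parents of U_0 (other parents of its children):
  U_13 also has parents U_5, U_8, U_9, U_10, U_16.
  parents(U_7) \ {U_0} = {U_16}.
  parents(U_1) \ {U_0} = {U_5, U_6, U_8, U_10, U_13, U_16}.
  U_12's other parents are U_1, U_7, U_8, U_10.
  parents(U_3) \ {U_0} = {U_1, U_10, U_11, U_13}.
Union: {U_5, U_9, U_10} ∪ {U_1, U_3, U_7, U_12, U_13} ∪ {U_1, U_5, U_6, U_7, U_8, U_9, U_10, U_11, U_13, U_16} = {U_1, U_3, U_5, U_6, U_7, U_8, U_9, U_10, U_11, U_12, U_13, U_16}.

{U_1, U_3, U_5, U_6, U_7, U_8, U_9, U_10, U_11, U_12, U_13, U_16}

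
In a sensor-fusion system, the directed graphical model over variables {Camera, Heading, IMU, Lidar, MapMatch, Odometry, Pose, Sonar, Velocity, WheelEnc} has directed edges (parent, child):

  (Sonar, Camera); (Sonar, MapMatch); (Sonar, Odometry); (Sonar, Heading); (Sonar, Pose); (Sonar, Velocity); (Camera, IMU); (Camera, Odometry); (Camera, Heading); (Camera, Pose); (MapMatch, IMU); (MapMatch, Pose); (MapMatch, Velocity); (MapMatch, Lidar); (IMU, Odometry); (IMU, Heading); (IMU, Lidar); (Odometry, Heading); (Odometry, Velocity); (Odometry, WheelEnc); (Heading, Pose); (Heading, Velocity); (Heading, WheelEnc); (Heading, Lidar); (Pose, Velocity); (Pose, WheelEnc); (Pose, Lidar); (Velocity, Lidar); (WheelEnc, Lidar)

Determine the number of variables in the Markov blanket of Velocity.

8

The Markov blanket of a node is its parents, its children, and the other parents of its children.
Children of Velocity: Lidar.
Pa(Velocity) = {Heading, MapMatch, Odometry, Pose, Sonar}.
For each child, the remaining parents (spouses of Velocity):
  Lidar's other parents are Heading, IMU, MapMatch, Pose, WheelEnc.
MB(Velocity) = {Heading, IMU, Lidar, MapMatch, Odometry, Pose, Sonar, WheelEnc}, which has 8 nodes.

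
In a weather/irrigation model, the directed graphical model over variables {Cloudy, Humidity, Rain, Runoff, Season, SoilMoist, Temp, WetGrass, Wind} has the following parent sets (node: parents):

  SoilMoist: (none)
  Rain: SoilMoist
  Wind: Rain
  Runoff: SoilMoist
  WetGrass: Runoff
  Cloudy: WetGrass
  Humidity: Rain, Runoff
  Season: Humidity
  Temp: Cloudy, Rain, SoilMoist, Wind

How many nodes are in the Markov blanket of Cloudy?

By definition, MB(Cloudy) is built from Cloudy's parents, Cloudy's children, and the co-parents of Cloudy.
Pa(Cloudy) = {WetGrass}.
Ch(Cloudy) = {Temp}.
Other parents of Cloudy's children:
  Temp: Rain, SoilMoist, Wind
MB(Cloudy) = {Rain, SoilMoist, Temp, WetGrass, Wind}, which has 5 nodes.

5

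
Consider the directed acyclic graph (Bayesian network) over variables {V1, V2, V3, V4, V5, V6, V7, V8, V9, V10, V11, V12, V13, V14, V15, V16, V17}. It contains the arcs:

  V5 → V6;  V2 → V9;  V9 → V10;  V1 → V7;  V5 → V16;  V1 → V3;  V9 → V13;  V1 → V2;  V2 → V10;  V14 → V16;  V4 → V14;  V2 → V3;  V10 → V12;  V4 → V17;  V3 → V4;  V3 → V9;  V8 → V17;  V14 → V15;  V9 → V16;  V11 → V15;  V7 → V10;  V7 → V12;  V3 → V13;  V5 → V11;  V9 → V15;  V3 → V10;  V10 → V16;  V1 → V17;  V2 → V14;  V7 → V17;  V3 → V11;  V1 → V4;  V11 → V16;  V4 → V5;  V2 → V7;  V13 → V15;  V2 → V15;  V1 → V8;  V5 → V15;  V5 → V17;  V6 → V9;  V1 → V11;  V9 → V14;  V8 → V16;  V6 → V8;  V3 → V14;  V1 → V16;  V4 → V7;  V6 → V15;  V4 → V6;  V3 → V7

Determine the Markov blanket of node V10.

{V1, V2, V3, V5, V7, V8, V9, V11, V12, V14, V16}

By definition, MB(V10) is built from V10's parents, V10's children, and the co-parents of V10.
Pa(V10) = {V2, V3, V7, V9}.
Children of V10: V12, V16.
Parents of each child, excluding V10:
  V12 also has parent V7.
  V16's other parents are V1, V5, V8, V9, V11, V14.
So the Markov blanket of V10 is {V1, V2, V3, V5, V7, V8, V9, V11, V12, V14, V16}.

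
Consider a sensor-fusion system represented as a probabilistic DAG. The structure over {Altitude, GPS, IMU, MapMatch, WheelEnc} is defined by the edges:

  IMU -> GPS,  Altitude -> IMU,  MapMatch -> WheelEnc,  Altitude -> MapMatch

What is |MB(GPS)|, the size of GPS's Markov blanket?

1

Recall MB(v) = parents ∪ children ∪ spouses, where spouses are the other parents of v's children.
Parents of GPS: IMU.
GPS has no children.
With no children, GPS has no spouses; the co-parent set is empty.
MB(GPS) = {IMU}, which has 1 node.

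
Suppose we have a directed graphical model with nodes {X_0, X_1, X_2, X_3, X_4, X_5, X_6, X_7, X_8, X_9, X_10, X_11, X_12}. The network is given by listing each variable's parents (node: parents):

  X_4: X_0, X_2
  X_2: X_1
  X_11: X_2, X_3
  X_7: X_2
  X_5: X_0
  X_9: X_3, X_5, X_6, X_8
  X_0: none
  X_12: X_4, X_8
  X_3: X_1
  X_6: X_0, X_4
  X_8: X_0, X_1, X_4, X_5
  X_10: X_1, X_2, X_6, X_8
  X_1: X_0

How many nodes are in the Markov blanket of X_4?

Recall MB(v) = parents ∪ children ∪ spouses, where spouses are the other parents of v's children.
Pa(X_4) = {X_0, X_2}.
Children of X_4: X_6, X_8, X_12.
Parents of each child, excluding X_4:
  X_6: X_0
  X_8: X_0, X_1, X_5
  X_12: X_8
MB(X_4) = {X_0, X_1, X_2, X_5, X_6, X_8, X_12}, which has 7 nodes.

7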